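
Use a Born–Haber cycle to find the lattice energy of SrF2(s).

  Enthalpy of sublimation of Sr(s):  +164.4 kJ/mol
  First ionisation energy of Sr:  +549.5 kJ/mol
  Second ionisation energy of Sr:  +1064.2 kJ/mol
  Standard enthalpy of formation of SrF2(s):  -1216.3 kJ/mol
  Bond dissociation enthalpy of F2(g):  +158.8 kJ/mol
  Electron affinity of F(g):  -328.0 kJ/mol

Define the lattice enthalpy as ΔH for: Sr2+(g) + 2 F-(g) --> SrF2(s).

U = -2497.2 kJ/mol

ΔHf° = 1·ΔHsub + 1·(ΣIE) + 1·D(F2) + 2·EA + U
-1216.3 = 1·(+164.4) + 1·(+1613.7) + 1·(+158.8) + 2·(-328.0) + U
U = -1216.3 − (+1280.9) = -2497.2 kJ/mol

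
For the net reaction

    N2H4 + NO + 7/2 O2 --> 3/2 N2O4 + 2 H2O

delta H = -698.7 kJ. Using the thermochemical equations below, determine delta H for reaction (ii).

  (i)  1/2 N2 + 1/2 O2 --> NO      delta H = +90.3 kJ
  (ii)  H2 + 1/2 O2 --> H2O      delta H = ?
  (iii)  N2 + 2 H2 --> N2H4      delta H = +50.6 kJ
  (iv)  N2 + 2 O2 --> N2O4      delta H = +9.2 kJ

(i) reversed: -90.3 kJ
(ii) × 2: contributes 2·x
(iii) reversed: -50.6 kJ
(iv) × 3/2: (3/2)·(+9.2) = +13.8 kJ
-698.7 = (-90.3) + (-50.6) + (+13.8) + 2·x
x = (-698.7 − (-127.1)) / (2) = -285.8 kJ

delta H = -285.8 kJ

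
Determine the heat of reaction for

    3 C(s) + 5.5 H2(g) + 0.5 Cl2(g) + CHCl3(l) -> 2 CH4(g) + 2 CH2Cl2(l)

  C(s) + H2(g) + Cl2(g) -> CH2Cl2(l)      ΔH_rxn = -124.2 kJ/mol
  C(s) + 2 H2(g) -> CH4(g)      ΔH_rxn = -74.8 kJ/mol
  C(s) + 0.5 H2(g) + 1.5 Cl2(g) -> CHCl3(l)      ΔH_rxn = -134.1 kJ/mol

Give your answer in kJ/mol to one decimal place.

equation 1 × 2 (scale by 2 for the 2 CH2Cl2(l)): (2)·(-124.2) = -248.4 kJ/mol
equation 2 × 2 (×2 to match 2 CH4(g) in the target): (2)·(-74.8) = -149.6 kJ/mol
equation 3 reversed (CHCl3(l) must end up as a reactant): +134.1 kJ/mol
ΔH_rxn = (2)·(-124.2) + (2)·(-74.8) + (-1)·(-134.1) = -263.9 kJ/mol

ΔH_rxn = -263.9 kJ/mol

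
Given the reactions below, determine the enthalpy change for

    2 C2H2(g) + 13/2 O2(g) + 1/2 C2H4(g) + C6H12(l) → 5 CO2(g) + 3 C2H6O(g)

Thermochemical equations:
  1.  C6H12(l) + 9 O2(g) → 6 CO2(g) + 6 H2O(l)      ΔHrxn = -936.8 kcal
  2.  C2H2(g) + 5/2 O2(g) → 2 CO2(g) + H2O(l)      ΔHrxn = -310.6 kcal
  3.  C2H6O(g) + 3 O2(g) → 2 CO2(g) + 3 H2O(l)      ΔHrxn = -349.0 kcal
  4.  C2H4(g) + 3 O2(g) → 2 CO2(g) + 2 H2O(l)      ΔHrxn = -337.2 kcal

eq. 1 as written: -936.8 kcal
eq. 2 × 2: (2)·(-310.6) = -621.2 kcal
eq. 3 reversed and × 3: (-3)·(-349.0) = +1047.0 kcal
eq. 4 × 1/2: (1/2)·(-337.2) = -168.6 kcal
Since enthalpy is a state function, ΔHrxn = (1)·(-936.8) + (2)·(-310.6) + (-3)·(-349.0) + (1/2)·(-337.2) = -679.6 kcal

ΔHrxn = -679.6 kcal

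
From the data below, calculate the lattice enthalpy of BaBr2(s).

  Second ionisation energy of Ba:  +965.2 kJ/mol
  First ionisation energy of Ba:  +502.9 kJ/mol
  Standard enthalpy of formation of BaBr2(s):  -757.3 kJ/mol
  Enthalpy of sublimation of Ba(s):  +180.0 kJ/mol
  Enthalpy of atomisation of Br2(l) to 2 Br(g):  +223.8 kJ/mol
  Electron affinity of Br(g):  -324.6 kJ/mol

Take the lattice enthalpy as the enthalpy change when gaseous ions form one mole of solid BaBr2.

ΔHf° = 1·ΔHsub + 1·(ΣIE) + 1·D(Br2) + 2·EA + U
-757.3 = 1·(+180.0) + 1·(+1468.1) + 1·(+223.8) + 2·(-324.6) + U
U = -757.3 − (+1222.7) = -1980.0 kJ/mol

U = -1980.0 kJ/mol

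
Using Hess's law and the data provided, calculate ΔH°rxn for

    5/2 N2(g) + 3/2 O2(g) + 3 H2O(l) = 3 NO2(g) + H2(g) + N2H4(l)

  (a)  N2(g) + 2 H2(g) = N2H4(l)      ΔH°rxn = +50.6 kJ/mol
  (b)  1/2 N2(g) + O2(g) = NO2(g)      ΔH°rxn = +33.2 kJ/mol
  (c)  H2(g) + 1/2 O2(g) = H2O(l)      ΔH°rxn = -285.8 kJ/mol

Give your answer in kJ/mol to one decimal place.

ΔH°rxn = 1007.6 kJ/mol

(a) as written: +50.6 kJ/mol
(b) × 3: (3)·(+33.2) = +99.6 kJ/mol
(c) reversed and × 3: (-3)·(-285.8) = +857.4 kJ/mol
ΔH°rxn = (+50.6) + (+99.6) + (+857.4) = 1007.6 kJ/mol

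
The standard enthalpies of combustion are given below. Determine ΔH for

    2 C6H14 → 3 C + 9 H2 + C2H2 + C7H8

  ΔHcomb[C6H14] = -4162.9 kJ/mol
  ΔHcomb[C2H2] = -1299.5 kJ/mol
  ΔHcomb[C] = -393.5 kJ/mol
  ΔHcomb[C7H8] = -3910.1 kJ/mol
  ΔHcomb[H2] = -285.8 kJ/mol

ΔH = 636.5 kJ/mol

Using ΔH = Σ nΔHc°(reactants) − Σ nΔHc°(products):
= [2·(-4162.9)] − [3·(-393.5) + 9·(-285.8) + 1·(-1299.5) + 1·(-3910.1)]
= 636.5 kJ/mol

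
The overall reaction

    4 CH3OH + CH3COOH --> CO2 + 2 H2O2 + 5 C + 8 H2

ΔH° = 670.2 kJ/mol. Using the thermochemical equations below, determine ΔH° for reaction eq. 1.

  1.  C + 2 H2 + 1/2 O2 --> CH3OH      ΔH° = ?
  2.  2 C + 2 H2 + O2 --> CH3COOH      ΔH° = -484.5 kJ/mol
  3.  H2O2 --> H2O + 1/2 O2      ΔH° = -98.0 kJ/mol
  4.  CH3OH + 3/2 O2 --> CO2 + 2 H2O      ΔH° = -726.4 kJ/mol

ΔH° = -238.7 kJ/mol

eq. 1 reversed and × 3: contributes −3·x
eq. 2 reversed: +484.5 kJ/mol
eq. 3 reversed and × 2: (-2)·(-98.0) = +196.0 kJ/mol
eq. 4 as written: -726.4 kJ/mol
+670.2 = (+484.5) + (+196.0) + (-726.4) − 3·x
x = (+670.2 − (-45.9)) / (-3) = -238.7 kJ/mol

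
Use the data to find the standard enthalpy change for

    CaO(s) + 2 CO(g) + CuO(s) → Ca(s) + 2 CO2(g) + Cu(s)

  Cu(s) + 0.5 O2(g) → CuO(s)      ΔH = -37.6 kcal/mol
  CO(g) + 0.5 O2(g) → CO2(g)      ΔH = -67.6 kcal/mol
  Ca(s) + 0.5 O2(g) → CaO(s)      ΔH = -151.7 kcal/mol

ΔH = 54.1 kcal/mol

equation 1 reversed (reverse to put CuO(s) on the reactant side): +37.6 kcal/mol
equation 2 × 2 (×2 to match 2 CO(g) in the target): (2)·(-67.6) = -135.2 kcal/mol
equation 3 reversed (CaO(s) must end up as a reactant): +151.7 kcal/mol
Since enthalpy is a state function, ΔH = (-1)·(-37.6) + (2)·(-67.6) + (-1)·(-151.7) = 54.1 kcal/mol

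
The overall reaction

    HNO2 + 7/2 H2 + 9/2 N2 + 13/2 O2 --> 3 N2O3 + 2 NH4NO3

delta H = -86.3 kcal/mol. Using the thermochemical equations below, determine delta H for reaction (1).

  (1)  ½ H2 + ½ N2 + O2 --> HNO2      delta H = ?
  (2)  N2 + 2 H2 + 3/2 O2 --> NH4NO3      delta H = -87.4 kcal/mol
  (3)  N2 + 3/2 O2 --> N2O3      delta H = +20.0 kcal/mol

(1) reversed: contributes −x
(2) × 2: (2)·(-87.4) = -174.8 kcal/mol
(3) × 3: (3)·(+20.0) = +60.0 kcal/mol
-86.3 = (-174.8) + (+60.0) − x
x = (-86.3 − (-114.8)) / (-1) = -28.5 kcal/mol

delta H = -28.5 kcal/mol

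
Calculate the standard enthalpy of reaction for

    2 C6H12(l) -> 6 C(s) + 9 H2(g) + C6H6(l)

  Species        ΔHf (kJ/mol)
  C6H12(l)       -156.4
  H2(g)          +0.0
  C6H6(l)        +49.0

Products: 6·(+0.0) + 9·(+0.0) + 1·(+49.0) = +49.0
Reactants: 2·(-156.4) = -312.8
ΔH° = (+49.0) − (-312.8) = 361.8 kJ/mol

ΔH° = 361.8 kJ/mol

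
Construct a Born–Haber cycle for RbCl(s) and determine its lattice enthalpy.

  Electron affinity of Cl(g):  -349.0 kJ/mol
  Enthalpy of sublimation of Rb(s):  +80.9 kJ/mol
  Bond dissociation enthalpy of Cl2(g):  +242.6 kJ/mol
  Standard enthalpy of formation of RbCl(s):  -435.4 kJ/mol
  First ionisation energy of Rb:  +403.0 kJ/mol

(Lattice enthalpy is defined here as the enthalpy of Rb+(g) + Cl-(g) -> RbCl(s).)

U = -691.6 kJ/mol

ΔHf° = 1·ΔHsub + 1·(ΣIE) + 1/2·D(Cl2) + 1·EA + U
-435.4 = 1·(+80.9) + 1·(+403.0) + 1/2·(+242.6) + 1·(-349.0) + U
U = -435.4 − (+256.2) = -691.6 kJ/mol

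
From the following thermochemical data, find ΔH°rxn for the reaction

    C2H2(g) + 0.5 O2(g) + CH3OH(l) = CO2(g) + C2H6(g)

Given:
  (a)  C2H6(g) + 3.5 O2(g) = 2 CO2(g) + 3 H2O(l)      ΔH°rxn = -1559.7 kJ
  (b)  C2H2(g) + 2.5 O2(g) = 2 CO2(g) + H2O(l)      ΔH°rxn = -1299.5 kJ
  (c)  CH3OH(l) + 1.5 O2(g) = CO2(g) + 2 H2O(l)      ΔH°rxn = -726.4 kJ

(a) reversed (C2H6(g) must end up as a product): +1559.7 kJ
(b) as written (C2H2(g) already on the reactant side): -1299.5 kJ
(c) as written (CH3OH(l) already on the reactant side): -726.4 kJ
ΔH°rxn = (+1559.7) + (-1299.5) + (-726.4) = -466.2 kJ

ΔH°rxn = -466.2 kJ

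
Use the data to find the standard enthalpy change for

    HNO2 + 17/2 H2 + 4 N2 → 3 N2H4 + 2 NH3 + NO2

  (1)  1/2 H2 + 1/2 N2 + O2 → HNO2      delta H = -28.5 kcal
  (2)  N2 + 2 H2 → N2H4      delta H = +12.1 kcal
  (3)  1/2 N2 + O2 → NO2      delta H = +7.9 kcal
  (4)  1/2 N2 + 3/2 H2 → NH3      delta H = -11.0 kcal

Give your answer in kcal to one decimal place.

delta H = 50.7 kcal

(1) reversed: +28.5 kcal
(2) × 3: (3)·(+12.1) = +36.3 kcal
(3) as written: +7.9 kcal
(4) × 2: (2)·(-11.0) = -22.0 kcal
Since enthalpy is a state function, delta H = (-1)·(-28.5) + (3)·(+12.1) + (1)·(+7.9) + (2)·(-11.0) = 50.7 kcal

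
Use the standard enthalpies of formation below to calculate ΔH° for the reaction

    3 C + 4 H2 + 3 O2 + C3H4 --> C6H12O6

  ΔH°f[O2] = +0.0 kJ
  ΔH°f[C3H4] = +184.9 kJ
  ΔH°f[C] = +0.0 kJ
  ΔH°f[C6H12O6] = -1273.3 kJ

Products: 1·(-1273.3) = -1273.3
Reactants: 3·(+0.0) + 4·(+0.0) + 3·(+0.0) + 1·(+184.9) = +184.9
ΔH° = (-1273.3) − (+184.9) = -1458.2 kJ

ΔH° = -1458.2 kJ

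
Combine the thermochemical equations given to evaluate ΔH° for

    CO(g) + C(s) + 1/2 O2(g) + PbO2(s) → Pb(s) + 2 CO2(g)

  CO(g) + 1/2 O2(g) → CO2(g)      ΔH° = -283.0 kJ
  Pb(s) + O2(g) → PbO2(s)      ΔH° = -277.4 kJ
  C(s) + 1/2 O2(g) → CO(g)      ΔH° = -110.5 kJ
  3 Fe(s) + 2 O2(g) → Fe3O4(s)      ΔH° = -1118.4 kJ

equation 1 × 2: (2)·(-283.0) = -566.0 kJ
equation 2 reversed: +277.4 kJ
equation 3 as written: -110.5 kJ
equation 4: not needed.
Summing the manipulated equations, ΔH° = (-566.0) + (+277.4) + (-110.5) = -399.1 kJ

ΔH° = -399.1 kJ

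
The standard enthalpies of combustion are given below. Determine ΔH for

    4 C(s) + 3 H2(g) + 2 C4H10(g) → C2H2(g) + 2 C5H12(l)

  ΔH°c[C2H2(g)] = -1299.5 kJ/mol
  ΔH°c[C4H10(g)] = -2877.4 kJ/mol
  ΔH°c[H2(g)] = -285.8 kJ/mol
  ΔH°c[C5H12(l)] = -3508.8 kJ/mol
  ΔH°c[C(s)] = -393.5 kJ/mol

ΔH = 130.9 kJ/mol

With combustion enthalpies, reactants minus products:
= [4·(-393.5) + 3·(-285.8) + 2·(-2877.4)] − [1·(-1299.5) + 2·(-3508.8)]
= 130.9 kJ/mol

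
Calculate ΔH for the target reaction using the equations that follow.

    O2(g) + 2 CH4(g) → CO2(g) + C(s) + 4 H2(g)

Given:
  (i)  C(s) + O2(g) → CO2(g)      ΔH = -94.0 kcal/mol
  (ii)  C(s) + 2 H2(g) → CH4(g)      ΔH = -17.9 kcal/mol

ΔH = -58.2 kcal/mol

(i) as written: -94.0 kcal/mol
(ii) reversed and × 2: (-2)·(-17.9) = +35.8 kcal/mol
By Hess's law, ΔH = (-94.0) + (+35.8) = -58.2 kcal/mol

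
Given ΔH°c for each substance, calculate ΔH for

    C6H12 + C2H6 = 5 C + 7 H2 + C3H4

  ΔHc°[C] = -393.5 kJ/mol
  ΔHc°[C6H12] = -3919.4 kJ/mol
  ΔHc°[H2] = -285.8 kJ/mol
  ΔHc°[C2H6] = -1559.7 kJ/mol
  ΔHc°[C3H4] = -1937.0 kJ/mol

ΔH = 426.0 kJ/mol

Using ΔH = Σ nΔHc°(reactants) − Σ nΔHc°(products):
= [1·(-3919.4) + 1·(-1559.7)] − [5·(-393.5) + 7·(-285.8) + 1·(-1937.0)]
= 426.0 kJ/mol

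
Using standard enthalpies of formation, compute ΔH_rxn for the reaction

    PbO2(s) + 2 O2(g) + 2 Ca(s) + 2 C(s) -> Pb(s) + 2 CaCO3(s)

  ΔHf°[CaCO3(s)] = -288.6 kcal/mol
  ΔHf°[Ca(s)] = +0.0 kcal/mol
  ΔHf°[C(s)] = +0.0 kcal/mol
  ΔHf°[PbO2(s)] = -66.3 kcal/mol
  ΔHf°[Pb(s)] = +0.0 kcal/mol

Products: 1·(+0.0) + 2·(-288.6) = -577.2
Reactants: 1·(-66.3) + 2·(+0.0) + 2·(+0.0) + 2·(+0.0) = -66.3
ΔH_rxn = (-577.2) − (-66.3) = -510.9 kcal/mol

ΔH_rxn = -510.9 kcal/mol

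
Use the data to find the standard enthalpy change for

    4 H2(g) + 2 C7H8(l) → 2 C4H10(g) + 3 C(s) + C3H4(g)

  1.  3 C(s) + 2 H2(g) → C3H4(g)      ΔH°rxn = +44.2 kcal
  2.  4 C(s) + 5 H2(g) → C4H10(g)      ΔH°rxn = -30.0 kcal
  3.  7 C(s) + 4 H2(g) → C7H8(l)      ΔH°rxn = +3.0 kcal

eq. 1 as written (C3H4(g) already on the product side): +44.2 kcal
eq. 2 × 2 (scale by 2 for the 2 C4H10(g)): (2)·(-30.0) = -60.0 kcal
eq. 3 reversed and × 2 (C7H8(l) must end up as a reactant; ×2 to match 2 C7H8(l) in the target): (-2)·(+3.0) = -6.0 kcal
ΔH°rxn = (1)·(+44.2) + (2)·(-30.0) + (-2)·(+3.0) = -21.8 kcal

ΔH°rxn = -21.8 kcal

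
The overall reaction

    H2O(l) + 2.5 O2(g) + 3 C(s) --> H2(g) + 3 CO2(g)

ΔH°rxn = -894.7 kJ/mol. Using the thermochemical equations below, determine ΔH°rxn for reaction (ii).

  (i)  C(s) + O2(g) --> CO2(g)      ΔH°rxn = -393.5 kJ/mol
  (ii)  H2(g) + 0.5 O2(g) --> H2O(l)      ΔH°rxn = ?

ΔH°rxn = -285.8 kJ/mol

(i) × 3: (3)·(-393.5) = -1180.5 kJ/mol
(ii) reversed: contributes −x
-894.7 = (-1180.5) − x
x = (-894.7 − (-1180.5)) / (-1) = -285.8 kJ/mol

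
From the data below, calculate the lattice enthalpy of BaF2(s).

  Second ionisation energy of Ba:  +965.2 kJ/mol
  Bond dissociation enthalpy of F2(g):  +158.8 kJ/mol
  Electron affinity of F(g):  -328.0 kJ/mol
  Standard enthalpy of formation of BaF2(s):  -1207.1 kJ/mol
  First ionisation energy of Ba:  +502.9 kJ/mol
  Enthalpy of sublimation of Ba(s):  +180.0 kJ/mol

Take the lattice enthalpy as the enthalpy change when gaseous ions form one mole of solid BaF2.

ΔHf° = 1·ΔHsub + 1·(ΣIE) + 1·D(F2) + 2·EA + U
-1207.1 = 1·(+180.0) + 1·(+1468.1) + 1·(+158.8) + 2·(-328.0) + U
U = -1207.1 − (+1150.9) = -2358.0 kJ/mol

U = -2358.0 kJ/mol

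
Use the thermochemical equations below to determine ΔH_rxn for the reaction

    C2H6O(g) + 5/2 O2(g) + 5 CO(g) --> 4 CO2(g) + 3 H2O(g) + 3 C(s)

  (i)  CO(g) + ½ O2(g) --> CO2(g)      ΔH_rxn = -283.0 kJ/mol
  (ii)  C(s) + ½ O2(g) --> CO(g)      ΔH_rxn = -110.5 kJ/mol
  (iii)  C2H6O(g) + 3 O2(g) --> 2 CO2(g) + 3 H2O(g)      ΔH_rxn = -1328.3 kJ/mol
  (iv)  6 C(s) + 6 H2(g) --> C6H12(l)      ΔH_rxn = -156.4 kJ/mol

(i) × 2: (2)·(-283.0) = -566.0 kJ/mol
(ii) reversed and × 3: (-3)·(-110.5) = +331.5 kJ/mol
(iii) as written: -1328.3 kJ/mol
(iv): not needed.
ΔH_rxn = (2)·(-283.0) + (-3)·(-110.5) + (1)·(-1328.3) = -1562.8 kJ/mol

ΔH_rxn = -1562.8 kJ/mol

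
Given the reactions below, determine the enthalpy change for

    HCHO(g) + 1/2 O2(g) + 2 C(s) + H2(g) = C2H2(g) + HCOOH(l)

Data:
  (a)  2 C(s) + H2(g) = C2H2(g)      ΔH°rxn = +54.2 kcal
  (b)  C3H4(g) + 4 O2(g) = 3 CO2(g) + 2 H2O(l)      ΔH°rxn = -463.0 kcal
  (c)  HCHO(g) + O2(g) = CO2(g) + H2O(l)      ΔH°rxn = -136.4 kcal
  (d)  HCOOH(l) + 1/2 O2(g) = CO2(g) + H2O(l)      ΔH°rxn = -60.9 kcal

(a) as written (C2H2(g) already on the product side): +54.2 kcal
(b): not needed (C3H4(g) appears nowhere else).
(c) as written (HCHO(g) already on the reactant side): -136.4 kcal
(d) reversed (reverse to put HCOOH(l) on the product side): +60.9 kcal
By Hess's law, ΔH°rxn = (+54.2) + (-136.4) + (+60.9) = -21.3 kcal

ΔH°rxn = -21.3 kcal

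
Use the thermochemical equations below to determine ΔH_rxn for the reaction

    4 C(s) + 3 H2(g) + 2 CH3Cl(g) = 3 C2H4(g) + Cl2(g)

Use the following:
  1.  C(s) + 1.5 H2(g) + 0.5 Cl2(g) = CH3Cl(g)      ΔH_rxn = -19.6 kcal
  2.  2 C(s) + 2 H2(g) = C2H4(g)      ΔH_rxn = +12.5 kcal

ΔH_rxn = 76.7 kcal

eq. 1 reversed and × 2: (-2)·(-19.6) = +39.2 kcal
eq. 2 × 3: (3)·(+12.5) = +37.5 kcal
ΔH_rxn = (-2)·(-19.6) + (3)·(+12.5) = 76.7 kcal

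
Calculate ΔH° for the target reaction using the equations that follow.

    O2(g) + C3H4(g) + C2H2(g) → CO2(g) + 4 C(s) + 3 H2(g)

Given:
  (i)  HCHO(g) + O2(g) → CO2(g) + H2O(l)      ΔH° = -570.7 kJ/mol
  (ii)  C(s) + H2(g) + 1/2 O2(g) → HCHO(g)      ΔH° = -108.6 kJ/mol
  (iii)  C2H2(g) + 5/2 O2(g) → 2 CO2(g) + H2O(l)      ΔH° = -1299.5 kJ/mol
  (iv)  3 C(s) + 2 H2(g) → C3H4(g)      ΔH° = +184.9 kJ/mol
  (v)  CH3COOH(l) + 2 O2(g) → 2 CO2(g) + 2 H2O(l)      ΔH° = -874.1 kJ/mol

(i) reversed: +570.7 kJ/mol
(ii) reversed: +108.6 kJ/mol
(iii) as written (C2H2(g) already on the reactant side): -1299.5 kJ/mol
(iv) reversed (C3H4(g) must end up as a reactant): -184.9 kJ/mol
(v): not needed (CH3COOH(l) appears nowhere else).
ΔH° = (+570.7) + (+108.6) + (-1299.5) + (-184.9) = -805.1 kJ/mol

ΔH° = -805.1 kJ/mol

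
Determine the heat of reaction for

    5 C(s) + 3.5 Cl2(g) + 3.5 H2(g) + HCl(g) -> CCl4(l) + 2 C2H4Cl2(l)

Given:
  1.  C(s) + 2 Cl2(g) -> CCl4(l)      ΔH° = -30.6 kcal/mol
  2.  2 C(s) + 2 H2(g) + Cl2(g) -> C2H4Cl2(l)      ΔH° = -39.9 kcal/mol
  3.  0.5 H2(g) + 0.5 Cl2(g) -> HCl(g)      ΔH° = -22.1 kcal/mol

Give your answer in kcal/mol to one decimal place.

eq. 1 as written: -30.6 kcal/mol
eq. 2 × 2: (2)·(-39.9) = -79.8 kcal/mol
eq. 3 reversed: +22.1 kcal/mol
Since enthalpy is a state function, ΔH° = (-30.6) + (-79.8) + (+22.1) = -88.3 kcal/mol

ΔH° = -88.3 kcal/mol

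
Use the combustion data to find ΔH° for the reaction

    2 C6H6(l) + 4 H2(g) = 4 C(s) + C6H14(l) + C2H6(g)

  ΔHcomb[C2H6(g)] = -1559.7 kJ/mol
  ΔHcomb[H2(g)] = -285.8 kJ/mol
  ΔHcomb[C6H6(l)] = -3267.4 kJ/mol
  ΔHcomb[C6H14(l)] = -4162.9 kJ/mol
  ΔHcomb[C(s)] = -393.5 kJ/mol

ΔH° = -381.4 kJ/mol

With combustion enthalpies, reactants minus products:
= [2·(-3267.4) + 4·(-285.8)] − [4·(-393.5) + 1·(-4162.9) + 1·(-1559.7)]
= -381.4 kJ/mol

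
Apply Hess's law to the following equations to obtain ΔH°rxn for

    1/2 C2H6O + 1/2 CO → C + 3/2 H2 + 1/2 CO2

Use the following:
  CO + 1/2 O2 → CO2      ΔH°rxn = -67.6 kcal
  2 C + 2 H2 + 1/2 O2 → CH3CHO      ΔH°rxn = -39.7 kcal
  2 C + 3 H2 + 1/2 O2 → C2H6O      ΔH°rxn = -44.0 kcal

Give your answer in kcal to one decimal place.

equation 1 × 1/2: (1/2)·(-67.6) = -33.8 kcal
equation 2: not needed.
equation 3 reversed and × 1/2: (-1/2)·(-44.0) = +22.0 kcal
ΔH°rxn = (1/2)·(-67.6) + (-1/2)·(-44.0) = -11.8 kcal

ΔH°rxn = -11.8 kcal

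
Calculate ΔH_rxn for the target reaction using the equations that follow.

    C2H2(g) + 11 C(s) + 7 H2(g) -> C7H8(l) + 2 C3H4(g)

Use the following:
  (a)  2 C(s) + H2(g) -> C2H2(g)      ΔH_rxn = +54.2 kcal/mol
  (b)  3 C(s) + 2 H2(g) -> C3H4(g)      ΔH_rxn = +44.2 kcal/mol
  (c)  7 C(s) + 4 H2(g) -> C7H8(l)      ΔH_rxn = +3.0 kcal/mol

(a) reversed (reverse to put C2H2(g) on the reactant side): -54.2 kcal/mol
(b) × 2 (scale by 2 for the 2 C3H4(g)): (2)·(+44.2) = +88.4 kcal/mol
(c) as written (C7H8(l) already on the product side): +3.0 kcal/mol
ΔH_rxn = (-1)·(+54.2) + (2)·(+44.2) + (1)·(+3.0) = 37.2 kcal/mol

ΔH_rxn = 37.2 kcal/mol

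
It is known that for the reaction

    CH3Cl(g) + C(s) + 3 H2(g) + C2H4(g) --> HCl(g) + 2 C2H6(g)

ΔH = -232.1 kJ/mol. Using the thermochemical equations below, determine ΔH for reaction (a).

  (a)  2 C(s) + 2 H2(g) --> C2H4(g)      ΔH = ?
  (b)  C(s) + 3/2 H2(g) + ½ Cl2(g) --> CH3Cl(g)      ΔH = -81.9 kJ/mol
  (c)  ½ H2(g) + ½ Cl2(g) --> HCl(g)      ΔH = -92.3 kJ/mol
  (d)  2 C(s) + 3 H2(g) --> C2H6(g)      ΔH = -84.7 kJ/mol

(a) reversed (reverse to put C2H4(g) on the reactant side): contributes −x
(b) reversed (CH3Cl(g) must end up as a reactant): +81.9 kJ/mol
(c) as written (HCl(g) already on the product side): -92.3 kJ/mol
(d) × 2 (scale by 2 for the 2 C2H6(g)): (2)·(-84.7) = -169.4 kJ/mol
-232.1 = (+81.9) + (-92.3) + (-169.4) − x
x = (-232.1 − (-179.8)) / (-1) = 52.3 kJ/mol

ΔH = 52.3 kJ/mol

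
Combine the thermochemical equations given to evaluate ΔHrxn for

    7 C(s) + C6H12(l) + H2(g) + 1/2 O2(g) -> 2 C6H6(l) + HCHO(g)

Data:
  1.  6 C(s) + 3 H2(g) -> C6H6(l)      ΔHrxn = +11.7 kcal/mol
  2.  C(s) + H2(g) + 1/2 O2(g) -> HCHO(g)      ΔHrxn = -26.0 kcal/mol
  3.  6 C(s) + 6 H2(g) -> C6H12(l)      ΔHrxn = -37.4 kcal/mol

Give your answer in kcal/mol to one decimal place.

ΔHrxn = 34.8 kcal/mol

eq. 1 × 2: (2)·(+11.7) = +23.4 kcal/mol
eq. 2 as written: -26.0 kcal/mol
eq. 3 reversed: +37.4 kcal/mol
Summing the manipulated equations, ΔHrxn = (2)·(+11.7) + (1)·(-26.0) + (-1)·(-37.4) = 34.8 kcal/mol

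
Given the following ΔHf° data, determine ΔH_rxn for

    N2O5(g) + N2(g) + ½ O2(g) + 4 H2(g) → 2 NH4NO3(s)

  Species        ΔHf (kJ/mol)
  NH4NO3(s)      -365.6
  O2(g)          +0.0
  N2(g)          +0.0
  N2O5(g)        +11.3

Products: 2·(-365.6) = -731.2
Reactants: 1·(+11.3) + 1·(+0.0) + 1/2·(+0.0) + 4·(+0.0) = +11.3
ΔH_rxn = (-731.2) − (+11.3) = -742.5 kJ/mol

ΔH_rxn = -742.5 kJ/mol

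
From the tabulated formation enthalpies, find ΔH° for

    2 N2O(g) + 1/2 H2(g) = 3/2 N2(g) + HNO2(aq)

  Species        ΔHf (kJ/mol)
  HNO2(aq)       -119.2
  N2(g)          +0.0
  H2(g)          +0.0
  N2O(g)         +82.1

ΔH°rxn = Σ nΔHf°(products) − Σ nΔHf°(reactants).
Products: 3/2·(+0.0) + 1·(-119.2) = -119.2
Reactants: 2·(+82.1) + 1/2·(+0.0) = +164.2
ΔH° = (-119.2) − (+164.2) = -283.4 kJ/mol

ΔH° = -283.4 kJ/mol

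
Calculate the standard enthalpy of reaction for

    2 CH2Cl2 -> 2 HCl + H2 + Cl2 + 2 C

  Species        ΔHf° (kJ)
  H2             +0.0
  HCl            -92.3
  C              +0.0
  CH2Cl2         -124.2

ΔH° = 63.8 kJ

Products: 2·(-92.3) + 1·(+0.0) + 1·(+0.0) + 2·(+0.0) = -184.6
Reactants: 2·(-124.2) = -248.4
ΔH° = (-184.6) − (-248.4) = 63.8 kJ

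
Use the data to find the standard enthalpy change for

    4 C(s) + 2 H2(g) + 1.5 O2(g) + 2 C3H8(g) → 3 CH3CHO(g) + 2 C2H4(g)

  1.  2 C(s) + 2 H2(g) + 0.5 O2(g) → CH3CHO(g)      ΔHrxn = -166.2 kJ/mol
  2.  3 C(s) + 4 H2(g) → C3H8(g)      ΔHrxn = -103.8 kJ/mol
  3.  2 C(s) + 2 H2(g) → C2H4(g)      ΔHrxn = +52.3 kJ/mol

eq. 1 × 3 (scale by 3 for the 3 CH3CHO(g)): (3)·(-166.2) = -498.6 kJ/mol
eq. 2 reversed and × 2 (C3H8(g) must end up as a reactant; ×2 to match 2 C3H8(g) in the target): (-2)·(-103.8) = +207.6 kJ/mol
eq. 3 × 2 (scale by 2 for the 2 C2H4(g)): (2)·(+52.3) = +104.6 kJ/mol
Since enthalpy is a state function, ΔHrxn = (-498.6) + (+207.6) + (+104.6) = -186.4 kJ/mol

ΔHrxn = -186.4 kJ/mol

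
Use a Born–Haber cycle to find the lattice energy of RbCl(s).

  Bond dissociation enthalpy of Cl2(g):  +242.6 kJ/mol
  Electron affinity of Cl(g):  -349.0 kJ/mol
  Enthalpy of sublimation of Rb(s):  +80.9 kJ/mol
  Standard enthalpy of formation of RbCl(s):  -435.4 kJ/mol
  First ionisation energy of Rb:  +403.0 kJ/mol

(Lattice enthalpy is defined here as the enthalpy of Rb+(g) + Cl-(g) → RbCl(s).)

ΔHf° = 1·ΔHsub + 1·(ΣIE) + 1/2·D(Cl2) + 1·EA + U
-435.4 = 1·(+80.9) + 1·(+403.0) + 1/2·(+242.6) + 1·(-349.0) + U
U = -435.4 − (+256.2) = -691.6 kJ/mol

U = -691.6 kJ/mol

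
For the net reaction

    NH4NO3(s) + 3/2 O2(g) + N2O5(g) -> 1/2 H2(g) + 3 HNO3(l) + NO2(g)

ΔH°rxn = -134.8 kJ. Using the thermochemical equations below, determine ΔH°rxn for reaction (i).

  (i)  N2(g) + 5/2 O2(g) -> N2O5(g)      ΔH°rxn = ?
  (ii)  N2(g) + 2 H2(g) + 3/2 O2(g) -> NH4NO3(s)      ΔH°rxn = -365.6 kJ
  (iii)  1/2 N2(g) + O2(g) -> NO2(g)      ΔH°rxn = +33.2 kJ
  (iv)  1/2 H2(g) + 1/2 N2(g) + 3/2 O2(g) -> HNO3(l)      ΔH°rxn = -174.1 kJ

ΔH°rxn = 11.3 kJ

(i) reversed (N2O5(g) must end up as a reactant): contributes −x
(ii) reversed (NH4NO3(s) must end up as a reactant): +365.6 kJ
(iii) as written (NO2(g) already on the product side): +33.2 kJ
(iv) × 3 (×3 to match 3 HNO3(l) in the target): (3)·(-174.1) = -522.3 kJ
-134.8 = (+365.6) + (+33.2) + (-522.3) − x
x = (-134.8 − (-123.5)) / (-1) = 11.3 kJ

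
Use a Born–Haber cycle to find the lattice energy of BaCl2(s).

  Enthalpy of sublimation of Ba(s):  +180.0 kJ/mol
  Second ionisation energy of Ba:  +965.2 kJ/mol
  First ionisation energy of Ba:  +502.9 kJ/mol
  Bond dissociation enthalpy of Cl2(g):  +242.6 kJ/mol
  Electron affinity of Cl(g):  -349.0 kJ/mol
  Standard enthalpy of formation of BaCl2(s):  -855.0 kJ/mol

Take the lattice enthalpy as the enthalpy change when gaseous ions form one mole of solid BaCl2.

U = -2047.7 kJ/mol

ΔHf° = 1·ΔHsub + 1·(ΣIE) + 1·D(Cl2) + 2·EA + U
-855.0 = 1·(+180.0) + 1·(+1468.1) + 1·(+242.6) + 2·(-349.0) + U
U = -855.0 − (+1192.7) = -2047.7 kJ/mol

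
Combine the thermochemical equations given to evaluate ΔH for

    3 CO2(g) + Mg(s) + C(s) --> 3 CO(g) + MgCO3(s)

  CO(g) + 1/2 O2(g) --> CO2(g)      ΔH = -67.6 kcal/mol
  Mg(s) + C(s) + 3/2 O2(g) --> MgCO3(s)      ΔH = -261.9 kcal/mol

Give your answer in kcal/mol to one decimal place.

ΔH = -59.1 kcal/mol

equation 1 reversed and × 3 (reverse to put CO(g) on the product side; ×3 to match 3 CO(g) in the target): (-3)·(-67.6) = +202.8 kcal/mol
equation 2 as written (MgCO3(s) already on the product side): -261.9 kcal/mol
ΔH = (+202.8) + (-261.9) = -59.1 kcal/mol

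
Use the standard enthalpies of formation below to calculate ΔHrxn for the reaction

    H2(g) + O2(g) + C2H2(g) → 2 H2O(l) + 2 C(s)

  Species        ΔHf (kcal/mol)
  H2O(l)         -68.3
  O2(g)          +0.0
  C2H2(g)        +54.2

Products: 2·(-68.3) + 2·(+0.0) = -136.6
Reactants: 1·(+0.0) + 1·(+0.0) + 1·(+54.2) = +54.2
ΔHrxn = (-136.6) − (+54.2) = -190.8 kcal/mol

ΔHrxn = -190.8 kcal/mol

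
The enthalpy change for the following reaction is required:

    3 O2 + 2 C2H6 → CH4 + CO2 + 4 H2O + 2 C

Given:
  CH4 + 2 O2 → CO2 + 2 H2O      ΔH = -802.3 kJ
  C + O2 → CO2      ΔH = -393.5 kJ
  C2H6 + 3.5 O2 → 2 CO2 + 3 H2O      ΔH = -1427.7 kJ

equation 1 reversed: +802.3 kJ
equation 2 reversed and × 2: (-2)·(-393.5) = +787.0 kJ
equation 3 × 2: (2)·(-1427.7) = -2855.4 kJ
ΔH = (-1)·(-802.3) + (-2)·(-393.5) + (2)·(-1427.7) = -1266.1 kJ

ΔH = -1266.1 kJ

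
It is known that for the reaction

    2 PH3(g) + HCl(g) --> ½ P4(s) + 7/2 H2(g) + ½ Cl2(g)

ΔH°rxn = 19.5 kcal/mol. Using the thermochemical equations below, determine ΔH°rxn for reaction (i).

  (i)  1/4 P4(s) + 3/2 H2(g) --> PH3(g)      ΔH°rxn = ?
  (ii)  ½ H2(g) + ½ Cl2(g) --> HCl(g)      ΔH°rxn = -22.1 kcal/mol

ΔH°rxn = 1.3 kcal/mol

(i) reversed and × 2: contributes −2·x
(ii) reversed: +22.1 kcal/mol
+19.5 = (+22.1) − 2·x
x = (+19.5 − (+22.1)) / (-2) = 1.3 kcal/mol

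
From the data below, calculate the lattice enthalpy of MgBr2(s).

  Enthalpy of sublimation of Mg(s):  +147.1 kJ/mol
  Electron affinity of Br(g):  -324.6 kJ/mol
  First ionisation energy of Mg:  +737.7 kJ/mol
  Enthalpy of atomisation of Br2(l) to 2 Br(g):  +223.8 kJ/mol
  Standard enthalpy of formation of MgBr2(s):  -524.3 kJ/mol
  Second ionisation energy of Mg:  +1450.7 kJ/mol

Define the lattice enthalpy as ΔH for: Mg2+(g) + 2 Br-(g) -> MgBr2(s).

U = -2434.4 kJ/mol

ΔHf° = 1·ΔHsub + 1·(ΣIE) + 1·D(Br2) + 2·EA + U
-524.3 = 1·(+147.1) + 1·(+2188.4) + 1·(+223.8) + 2·(-324.6) + U
U = -524.3 − (+1910.1) = -2434.4 kJ/mol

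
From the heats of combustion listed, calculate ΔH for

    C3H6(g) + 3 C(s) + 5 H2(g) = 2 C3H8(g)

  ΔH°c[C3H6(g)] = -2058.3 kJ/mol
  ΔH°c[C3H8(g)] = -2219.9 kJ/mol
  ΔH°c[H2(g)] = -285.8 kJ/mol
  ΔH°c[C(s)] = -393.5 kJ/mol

ΔH = -228.0 kJ/mol

Using ΔH = Σ nΔHc°(reactants) − Σ nΔHc°(products):
= [1·(-2058.3) + 3·(-393.5) + 5·(-285.8)] − [2·(-2219.9)]
= -228.0 kJ/mol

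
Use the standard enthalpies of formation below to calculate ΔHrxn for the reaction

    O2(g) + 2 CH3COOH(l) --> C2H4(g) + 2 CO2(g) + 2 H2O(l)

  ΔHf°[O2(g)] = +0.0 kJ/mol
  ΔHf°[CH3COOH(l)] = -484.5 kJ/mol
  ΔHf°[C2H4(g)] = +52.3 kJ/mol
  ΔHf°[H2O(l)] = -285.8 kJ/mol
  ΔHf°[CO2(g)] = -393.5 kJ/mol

Products: 1·(+52.3) + 2·(-393.5) + 2·(-285.8) = -1306.3
Reactants: 1·(+0.0) + 2·(-484.5) = -969.0
ΔHrxn = (-1306.3) − (-969.0) = -337.3 kJ/mol

ΔHrxn = -337.3 kJ/mol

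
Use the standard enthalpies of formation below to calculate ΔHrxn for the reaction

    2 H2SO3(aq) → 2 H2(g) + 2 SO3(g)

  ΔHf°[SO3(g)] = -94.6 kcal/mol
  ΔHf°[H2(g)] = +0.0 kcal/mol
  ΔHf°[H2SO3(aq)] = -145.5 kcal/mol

ΔHrxn = 101.8 kcal/mol

Products: 2·(+0.0) + 2·(-94.6) = -189.2
Reactants: 2·(-145.5) = -291.0
ΔHrxn = (-189.2) − (-291.0) = 101.8 kcal/mol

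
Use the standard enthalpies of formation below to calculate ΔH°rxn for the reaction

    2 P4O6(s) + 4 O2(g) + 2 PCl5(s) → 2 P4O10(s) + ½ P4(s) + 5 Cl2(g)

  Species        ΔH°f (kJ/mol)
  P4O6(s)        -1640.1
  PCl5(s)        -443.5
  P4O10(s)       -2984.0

ΔH°rxn = -1800.8 kJ/mol

Products: 2·(-2984.0) + 1/2·(+0.0) + 5·(+0.0) = -5968.0
Reactants: 2·(-1640.1) + 4·(+0.0) + 2·(-443.5) = -4167.2
ΔH°rxn = (-5968.0) − (-4167.2) = -1800.8 kJ/mol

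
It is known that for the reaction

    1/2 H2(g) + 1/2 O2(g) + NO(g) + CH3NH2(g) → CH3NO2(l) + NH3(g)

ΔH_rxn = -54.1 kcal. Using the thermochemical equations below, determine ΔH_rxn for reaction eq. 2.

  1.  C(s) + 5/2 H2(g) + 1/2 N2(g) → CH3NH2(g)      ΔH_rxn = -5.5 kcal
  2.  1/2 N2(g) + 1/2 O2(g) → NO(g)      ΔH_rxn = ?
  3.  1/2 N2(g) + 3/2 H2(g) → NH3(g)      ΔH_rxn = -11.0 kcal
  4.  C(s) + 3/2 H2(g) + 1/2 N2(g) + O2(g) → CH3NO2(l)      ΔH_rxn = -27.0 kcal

ΔH_rxn = 21.6 kcal

eq. 1 reversed: +5.5 kcal
eq. 2 reversed: contributes −x
eq. 3 as written: -11.0 kcal
eq. 4 as written: -27.0 kcal
-54.1 = (+5.5) + (-11.0) + (-27.0) − x
x = (-54.1 − (-32.5)) / (-1) = 21.6 kcal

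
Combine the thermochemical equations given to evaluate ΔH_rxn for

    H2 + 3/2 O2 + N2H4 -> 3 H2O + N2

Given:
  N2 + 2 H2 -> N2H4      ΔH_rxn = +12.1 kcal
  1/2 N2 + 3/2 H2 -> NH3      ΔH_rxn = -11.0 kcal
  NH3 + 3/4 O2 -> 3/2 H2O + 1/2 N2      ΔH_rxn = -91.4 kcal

ΔH_rxn = -216.9 kcal

equation 1 reversed (N2H4 must end up as a reactant): -12.1 kcal
equation 2 × 2: (2)·(-11.0) = -22.0 kcal
equation 3 × 2 (×2 to match 3 H2O in the target): (2)·(-91.4) = -182.8 kcal
ΔH_rxn = (-1)·(+12.1) + (2)·(-11.0) + (2)·(-91.4) = -216.9 kcal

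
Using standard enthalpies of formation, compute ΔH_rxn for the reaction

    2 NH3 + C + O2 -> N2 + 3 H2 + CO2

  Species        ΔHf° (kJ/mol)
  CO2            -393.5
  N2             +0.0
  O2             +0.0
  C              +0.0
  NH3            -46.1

ΔH_rxn = -301.3 kJ/mol

ΔH°rxn = Σ nΔHf°(products) − Σ nΔHf°(reactants).
Products: 1·(+0.0) + 3·(+0.0) + 1·(-393.5) = -393.5
Reactants: 2·(-46.1) + 1·(+0.0) + 1·(+0.0) = -92.2
ΔH_rxn = (-393.5) − (-92.2) = -301.3 kJ/mol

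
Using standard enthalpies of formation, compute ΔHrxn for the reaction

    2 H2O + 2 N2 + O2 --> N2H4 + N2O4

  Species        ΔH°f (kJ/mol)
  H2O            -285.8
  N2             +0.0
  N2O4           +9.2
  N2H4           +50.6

ΔHrxn = 631.4 kJ/mol

Products: 1·(+50.6) + 1·(+9.2) = +59.8
Reactants: 2·(-285.8) + 2·(+0.0) + 1·(+0.0) = -571.6
ΔHrxn = (+59.8) − (-571.6) = 631.4 kJ/mol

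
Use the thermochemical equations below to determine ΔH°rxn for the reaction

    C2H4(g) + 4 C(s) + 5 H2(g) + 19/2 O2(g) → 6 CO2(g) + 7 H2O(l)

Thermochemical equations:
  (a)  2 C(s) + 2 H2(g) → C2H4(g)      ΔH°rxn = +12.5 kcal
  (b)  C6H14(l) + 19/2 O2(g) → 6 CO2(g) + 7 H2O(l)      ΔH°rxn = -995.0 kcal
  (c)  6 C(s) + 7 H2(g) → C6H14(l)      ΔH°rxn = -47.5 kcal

ΔH°rxn = -1055.0 kcal

(a) reversed (reverse to put C2H4(g) on the reactant side): -12.5 kcal
(b) as written (CO2(g) already on the product side): -995.0 kcal
(c) as written: -47.5 kcal
ΔH°rxn = (-1)·(+12.5) + (1)·(-995.0) + (1)·(-47.5) = -1055.0 kcal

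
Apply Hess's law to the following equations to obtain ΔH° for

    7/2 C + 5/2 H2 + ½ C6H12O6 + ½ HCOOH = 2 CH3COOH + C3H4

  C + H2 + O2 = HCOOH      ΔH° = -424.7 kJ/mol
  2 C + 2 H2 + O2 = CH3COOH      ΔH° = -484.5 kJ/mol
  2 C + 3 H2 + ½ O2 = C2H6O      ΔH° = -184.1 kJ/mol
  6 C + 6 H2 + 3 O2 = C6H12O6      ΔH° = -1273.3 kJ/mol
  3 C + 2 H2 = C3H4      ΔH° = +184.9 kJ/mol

equation 1 reversed and × 1/2 (reverse to put HCOOH on the reactant side; scale by 1/2 for the 1/2 HCOOH): (-1/2)·(-424.7) = +212.35 kJ/mol
equation 2 × 2 (scale by 2 for the 2 CH3COOH): (2)·(-484.5) = -969.0 kJ/mol
equation 3: not needed (C2H6O appears nowhere else).
equation 4 reversed and × 1/2 (reverse to put C6H12O6 on the reactant side; scale by 1/2 for the 1/2 C6H12O6): (-1/2)·(-1273.3) = +636.65 kJ/mol
equation 5 as written (C3H4 already on the product side): +184.9 kJ/mol
ΔH° = (-1/2)·(-424.7) + (2)·(-484.5) + (-1/2)·(-1273.3) + (1)·(+184.9) = 64.9 kJ/mol

ΔH° = 64.9 kJ/mol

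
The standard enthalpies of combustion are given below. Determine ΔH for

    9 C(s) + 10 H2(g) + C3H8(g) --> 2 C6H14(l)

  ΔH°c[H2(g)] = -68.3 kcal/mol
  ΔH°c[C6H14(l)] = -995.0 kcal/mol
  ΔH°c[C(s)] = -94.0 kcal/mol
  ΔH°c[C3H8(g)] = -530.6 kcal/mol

With combustion enthalpies, reactants minus products:
= [9·(-94.0) + 10·(-68.3) + 1·(-530.6)] − [2·(-995.0)]
= -69.6 kcal/mol

ΔH = -69.6 kcal/mol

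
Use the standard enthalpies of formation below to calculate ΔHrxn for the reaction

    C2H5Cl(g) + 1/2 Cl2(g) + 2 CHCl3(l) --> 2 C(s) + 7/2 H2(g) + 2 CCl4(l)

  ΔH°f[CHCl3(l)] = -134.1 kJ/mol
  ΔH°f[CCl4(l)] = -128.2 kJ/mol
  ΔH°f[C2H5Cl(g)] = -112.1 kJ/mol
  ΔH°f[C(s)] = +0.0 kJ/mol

Products: 2·(+0.0) + 7/2·(+0.0) + 2·(-128.2) = -256.4
Reactants: 1·(-112.1) + 1/2·(+0.0) + 2·(-134.1) = -380.3
ΔHrxn = (-256.4) − (-380.3) = 123.9 kJ/mol

ΔHrxn = 123.9 kJ/mol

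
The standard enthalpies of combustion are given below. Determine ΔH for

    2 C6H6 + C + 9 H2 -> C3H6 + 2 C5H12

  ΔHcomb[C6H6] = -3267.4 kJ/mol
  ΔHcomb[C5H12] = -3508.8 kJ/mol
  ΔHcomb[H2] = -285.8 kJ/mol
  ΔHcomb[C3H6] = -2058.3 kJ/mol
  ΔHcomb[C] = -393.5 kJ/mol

With combustion enthalpies, reactants minus products:
= [2·(-3267.4) + 1·(-393.5) + 9·(-285.8)] − [1·(-2058.3) + 2·(-3508.8)]
= -424.6 kJ/mol

ΔH = -424.6 kJ/mol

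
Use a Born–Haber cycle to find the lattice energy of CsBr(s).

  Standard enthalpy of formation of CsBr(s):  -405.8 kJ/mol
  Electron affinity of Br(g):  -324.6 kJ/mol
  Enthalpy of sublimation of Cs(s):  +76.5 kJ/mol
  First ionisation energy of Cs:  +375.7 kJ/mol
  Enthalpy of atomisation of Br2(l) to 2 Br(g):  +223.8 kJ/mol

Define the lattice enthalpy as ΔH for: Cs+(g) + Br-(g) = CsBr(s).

U = -645.3 kJ/mol

ΔHf° = 1·ΔHsub + 1·(ΣIE) + 1/2·D(Br2) + 1·EA + U
-405.8 = 1·(+76.5) + 1·(+375.7) + 1/2·(+223.8) + 1·(-324.6) + U
U = -405.8 − (+239.5) = -645.3 kJ/mol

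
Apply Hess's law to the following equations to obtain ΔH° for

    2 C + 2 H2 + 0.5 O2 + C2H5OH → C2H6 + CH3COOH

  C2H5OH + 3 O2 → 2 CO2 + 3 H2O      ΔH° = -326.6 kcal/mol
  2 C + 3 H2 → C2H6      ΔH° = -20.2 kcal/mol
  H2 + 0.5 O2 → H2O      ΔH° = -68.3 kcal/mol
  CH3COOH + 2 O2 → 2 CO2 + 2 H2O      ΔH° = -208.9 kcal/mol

equation 1 as written: -326.6 kcal/mol
equation 2 as written: -20.2 kcal/mol
equation 3 reversed: +68.3 kcal/mol
equation 4 reversed: +208.9 kcal/mol
Combining the equations, ΔH° = (-326.6) + (-20.2) + (+68.3) + (+208.9) = -69.6 kcal/mol

ΔH° = -69.6 kcal/mol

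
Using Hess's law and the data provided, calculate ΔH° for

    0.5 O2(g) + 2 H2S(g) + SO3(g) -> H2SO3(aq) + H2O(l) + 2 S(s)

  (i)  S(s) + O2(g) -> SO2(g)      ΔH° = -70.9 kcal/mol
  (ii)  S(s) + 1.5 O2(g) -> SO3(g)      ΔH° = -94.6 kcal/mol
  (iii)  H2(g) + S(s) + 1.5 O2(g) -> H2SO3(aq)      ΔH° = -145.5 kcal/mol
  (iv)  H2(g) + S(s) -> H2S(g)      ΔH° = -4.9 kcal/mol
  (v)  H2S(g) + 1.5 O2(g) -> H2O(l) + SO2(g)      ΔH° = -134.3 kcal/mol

ΔH° = -109.4 kcal/mol

(i) reversed: +70.9 kcal/mol
(ii) reversed: +94.6 kcal/mol
(iii) as written: -145.5 kcal/mol
(iv) reversed: +4.9 kcal/mol
(v) as written: -134.3 kcal/mol
ΔH° = (+70.9) + (+94.6) + (-145.5) + (+4.9) + (-134.3) = -109.4 kcal/mol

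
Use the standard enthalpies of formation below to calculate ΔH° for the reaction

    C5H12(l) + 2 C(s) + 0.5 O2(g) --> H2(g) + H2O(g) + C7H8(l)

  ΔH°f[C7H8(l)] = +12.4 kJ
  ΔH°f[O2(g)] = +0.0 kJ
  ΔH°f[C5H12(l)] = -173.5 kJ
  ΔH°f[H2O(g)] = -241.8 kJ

ΔH°rxn = Σ nΔHf°(products) − Σ nΔHf°(reactants).
Products: 1·(+0.0) + 1·(-241.8) + 1·(+12.4) = -229.4
Reactants: 1·(-173.5) + 2·(+0.0) + 1/2·(+0.0) = -173.5
ΔH° = (-229.4) − (-173.5) = -55.9 kJ

ΔH° = -55.9 kJ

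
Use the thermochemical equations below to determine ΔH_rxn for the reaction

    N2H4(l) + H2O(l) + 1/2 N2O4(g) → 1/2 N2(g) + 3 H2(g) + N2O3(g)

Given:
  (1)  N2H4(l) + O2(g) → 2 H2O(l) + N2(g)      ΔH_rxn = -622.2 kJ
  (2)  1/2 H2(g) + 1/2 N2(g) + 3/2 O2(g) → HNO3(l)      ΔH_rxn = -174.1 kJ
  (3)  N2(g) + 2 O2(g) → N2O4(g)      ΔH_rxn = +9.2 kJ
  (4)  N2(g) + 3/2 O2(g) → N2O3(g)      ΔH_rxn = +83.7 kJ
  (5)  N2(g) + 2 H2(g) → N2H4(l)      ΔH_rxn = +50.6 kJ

ΔH_rxn = 314.3 kJ

(1) reversed and × 1/2: (-1/2)·(-622.2) = +311.1 kJ
(2): not needed.
(3) reversed and × 1/2: (-1/2)·(+9.2) = -4.6 kJ
(4) as written: +83.7 kJ
(5) reversed and × 3/2: (-3/2)·(+50.6) = -75.9 kJ
ΔH_rxn = (+311.1) + (-4.6) + (+83.7) + (-75.9) = 314.3 kJ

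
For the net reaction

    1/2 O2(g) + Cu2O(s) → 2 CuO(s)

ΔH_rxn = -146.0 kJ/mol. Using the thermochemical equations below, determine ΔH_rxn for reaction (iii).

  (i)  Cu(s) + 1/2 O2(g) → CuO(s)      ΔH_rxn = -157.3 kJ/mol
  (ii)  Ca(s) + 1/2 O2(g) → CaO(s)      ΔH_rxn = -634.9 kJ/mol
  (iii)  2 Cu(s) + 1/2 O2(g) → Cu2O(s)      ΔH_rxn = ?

(i) × 2: (2)·(-157.3) = -314.6 kJ/mol
(ii): not needed.
(iii) reversed: contributes −x
-146.0 = (-314.6) − x
x = (-146.0 − (-314.6)) / (-1) = -168.6 kJ/mol

ΔH_rxn = -168.6 kJ/mol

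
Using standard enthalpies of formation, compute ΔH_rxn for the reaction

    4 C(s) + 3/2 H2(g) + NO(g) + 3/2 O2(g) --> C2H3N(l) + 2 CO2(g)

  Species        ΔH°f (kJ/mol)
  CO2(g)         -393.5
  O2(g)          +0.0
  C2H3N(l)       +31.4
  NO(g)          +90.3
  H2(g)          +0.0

Products: 1·(+31.4) + 2·(-393.5) = -755.6
Reactants: 4·(+0.0) + 3/2·(+0.0) + 1·(+90.3) + 3/2·(+0.0) = +90.3
ΔH_rxn = (-755.6) − (+90.3) = -845.9 kJ/mol

ΔH_rxn = -845.9 kJ/mol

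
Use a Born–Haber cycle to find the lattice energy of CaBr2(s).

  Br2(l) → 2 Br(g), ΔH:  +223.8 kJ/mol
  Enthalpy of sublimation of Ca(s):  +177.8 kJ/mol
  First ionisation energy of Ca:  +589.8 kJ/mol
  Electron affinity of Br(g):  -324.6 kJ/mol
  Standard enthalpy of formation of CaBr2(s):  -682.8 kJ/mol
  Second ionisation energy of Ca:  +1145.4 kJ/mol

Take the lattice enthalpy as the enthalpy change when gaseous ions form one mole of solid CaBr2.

U = -2170.4 kJ/mol

ΔHf° = 1·ΔHsub + 1·(ΣIE) + 1·D(Br2) + 2·EA + U
-682.8 = 1·(+177.8) + 1·(+1735.2) + 1·(+223.8) + 2·(-324.6) + U
U = -682.8 − (+1487.6) = -2170.4 kJ/mol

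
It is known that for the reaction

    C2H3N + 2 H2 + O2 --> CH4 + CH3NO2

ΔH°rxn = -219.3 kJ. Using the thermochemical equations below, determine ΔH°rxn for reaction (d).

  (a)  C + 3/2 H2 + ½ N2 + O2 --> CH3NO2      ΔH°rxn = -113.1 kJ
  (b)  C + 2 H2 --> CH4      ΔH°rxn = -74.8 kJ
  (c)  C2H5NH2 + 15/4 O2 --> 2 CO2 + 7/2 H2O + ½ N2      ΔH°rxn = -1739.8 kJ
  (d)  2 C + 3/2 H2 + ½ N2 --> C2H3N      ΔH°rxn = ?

ΔH°rxn = 31.4 kJ

(a) as written (CH3NO2 already on the product side): -113.1 kJ
(b) as written (CH4 already on the product side): -74.8 kJ
(c): not needed (H2O appears nowhere else).
(d) reversed (reverse to put C2H3N on the reactant side): contributes −x
-219.3 = (-113.1) + (-74.8) − x
x = (-219.3 − (-187.9)) / (-1) = 31.4 kJ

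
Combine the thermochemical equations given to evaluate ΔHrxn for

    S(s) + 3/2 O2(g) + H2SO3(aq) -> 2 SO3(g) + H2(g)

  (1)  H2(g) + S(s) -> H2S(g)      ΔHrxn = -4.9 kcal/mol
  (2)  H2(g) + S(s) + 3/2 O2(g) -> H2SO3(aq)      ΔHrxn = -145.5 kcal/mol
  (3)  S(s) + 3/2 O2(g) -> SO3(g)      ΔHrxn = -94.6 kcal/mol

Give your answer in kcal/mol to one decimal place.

(1): not needed (H2S(g) appears nowhere else).
(2) reversed (H2SO3(aq) must end up as a reactant): +145.5 kcal/mol
(3) × 2 (scale by 2 for the 2 SO3(g)): (2)·(-94.6) = -189.2 kcal/mol
ΔHrxn = (+145.5) + (-189.2) = -43.7 kcal/mol

ΔHrxn = -43.7 kcal/mol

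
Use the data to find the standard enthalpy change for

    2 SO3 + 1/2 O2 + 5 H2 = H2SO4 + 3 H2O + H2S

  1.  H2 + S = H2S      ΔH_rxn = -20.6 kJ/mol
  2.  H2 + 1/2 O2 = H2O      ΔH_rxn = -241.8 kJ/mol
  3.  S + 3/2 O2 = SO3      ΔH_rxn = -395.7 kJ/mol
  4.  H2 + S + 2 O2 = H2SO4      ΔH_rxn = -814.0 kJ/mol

eq. 1 as written (H2S already on the product side): -20.6 kJ/mol
eq. 2 × 3 (scale by 3 for the 3 H2O): (3)·(-241.8) = -725.4 kJ/mol
eq. 3 reversed and × 2 (reverse to put SO3 on the reactant side; scale by 2 for the 2 SO3): (-2)·(-395.7) = +791.4 kJ/mol
eq. 4 as written (H2SO4 already on the product side): -814.0 kJ/mol
Since enthalpy is a state function, ΔH_rxn = (1)·(-20.6) + (3)·(-241.8) + (-2)·(-395.7) + (1)·(-814.0) = -768.6 kJ/mol

ΔH_rxn = -768.6 kJ/mol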